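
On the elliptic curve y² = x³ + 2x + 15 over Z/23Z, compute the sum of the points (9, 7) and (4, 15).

(9, 7) + (4, 15). λ = (15 - 7)/(4 - 9) ≡ 8/18 mod 23. 18⁻¹ ≡ 9 (mod 23) since 18·9 = 162 ≡ 1, so λ ≡ 3.
  x = λ² - 9 - 4 = 9 - 13 ≡ 19; y = λ·(9 - 19) - 7 ≡ 9. → (19, 9)

(19, 9)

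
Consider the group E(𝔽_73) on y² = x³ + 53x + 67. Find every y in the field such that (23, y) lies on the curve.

none

x³ + 53x + 67 = 13453 ≡ 21 (mod 73).
21 is a non-residue mod 73; no y exists.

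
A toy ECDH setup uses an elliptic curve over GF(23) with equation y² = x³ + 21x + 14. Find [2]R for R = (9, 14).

(8, 2)

tangent at (9, 14): λ = (3·9² + 21)/(2·14) ≡ 11/5. 5⁻¹ ≡ 14 (mod 23), so λ ≡ 11·14 ≡ 16.
  x = λ² - 9 - 9 = 256 - 18 ≡ 8; y = λ·(9 - 8) - 14 ≡ 2. → (8, 2)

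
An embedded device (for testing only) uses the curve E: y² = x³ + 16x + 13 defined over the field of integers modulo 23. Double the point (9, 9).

(0, 17)

tangent at (9, 9): λ = (3·9² + 16)/(2·9) ≡ 6/18. 18⁻¹ ≡ 9 (mod 23) since 18·9 = 162 ≡ 1, so λ ≡ 6·9 ≡ 8.
  x = λ² - 9 - 9 = 64 - 18 ≡ 0; y = λ·(9 - 0) - 9 ≡ 17. → (0, 17)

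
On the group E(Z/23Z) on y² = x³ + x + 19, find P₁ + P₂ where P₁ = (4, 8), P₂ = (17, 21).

(4, 8) + (17, 21). λ = (21 - 8)/(17 - 4) ≡ 13/13 mod 23. 13⁻¹ ≡ 16 (mod 23), so λ ≡ 1.
  x = λ² - 4 - 17 = 1 - 21 ≡ 3; y = λ·(4 - 3) - 8 ≡ 16. → (3, 16)

(3, 16)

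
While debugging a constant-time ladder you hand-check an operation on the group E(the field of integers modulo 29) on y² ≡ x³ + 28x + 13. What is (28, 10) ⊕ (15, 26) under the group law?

(16, 2)

(28, 10) + (15, 26). λ = (26 - 10)/(15 - 28) ≡ 16/16 mod 29. 16⁻¹ ≡ 20 (mod 29) since 16·20 = 320 ≡ 1, so λ ≡ 1.
  x = λ² - 28 - 15 = 1 - 43 ≡ 16; y = λ·(28 - 16) - 10 ≡ 2. → (16, 2)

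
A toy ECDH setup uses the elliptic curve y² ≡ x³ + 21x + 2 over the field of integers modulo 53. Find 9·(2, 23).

O

Write P = (2, 23).
Double-and-add on 9 = (1001)₂. Start with P = (2, 23) for the leading 1-bit.
double: tangent at (2, 23): λ = (3·2² + 21)/(2·23) ≡ 33/46. 46⁻¹ ≡ 15 (mod 53), so λ ≡ 33·15 ≡ 18.
  x = λ² - 2 - 2 = 324 - 4 ≡ 2; y = λ·(2 - 2) - 23 ≡ 30. → (2, 30)
double: tangent at (2, 30): λ = (3·2² + 21)/(2·30) ≡ 33/7. 7⁻¹ ≡ 38 (mod 53), so λ ≡ 33·38 ≡ 35.
  x = λ² - 2 - 2 = 1225 - 4 ≡ 2; y = λ·(2 - 2) - 30 ≡ 23. → (2, 23)
double: tangent at (2, 23): λ = (3·2² + 21)/(2·23) ≡ 33/46. 46⁻¹ ≡ 15 (mod 53) since 46·15 = 690 ≡ 1, so λ ≡ 33·15 ≡ 18.
  x = λ² - 2 - 2 = 324 - 4 ≡ 2; y = λ·(2 - 2) - 23 ≡ 30. → (2, 30)
add P: (2, 30) + (2, 23): same x and y₁ ≡ -y₂, so the sum is ∞.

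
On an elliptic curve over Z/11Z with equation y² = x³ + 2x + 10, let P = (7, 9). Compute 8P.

Double-and-add on 8 = (1000)₂. Start with P = (7, 9) for the leading 1-bit.
double: tangent at (7, 9): λ = (3·7² + 2)/(2·9) ≡ 6/7. 7⁻¹ ≡ 8 (mod 11) since 7·8 = 56 ≡ 1, so λ ≡ 6·8 ≡ 4.
  x = λ² - 7 - 7 = 16 - 14 ≡ 2; y = λ·(7 - 2) - 9 ≡ 0. → (2, 0)
double: (2, 0) + (2, 0): same x and y₁ ≡ -y₂, so the sum is O.
double: O + O = O (identity).

O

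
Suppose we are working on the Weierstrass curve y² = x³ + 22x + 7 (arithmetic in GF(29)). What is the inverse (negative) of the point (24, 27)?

(24, 2)

-(24, 27) = (24, -27 mod 29) = (24, 2).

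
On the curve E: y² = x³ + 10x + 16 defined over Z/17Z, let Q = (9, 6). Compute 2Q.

(8, 8)

tangent at (9, 6): λ = (3·9² + 10)/(2·6) ≡ 15/12. 12⁻¹ ≡ 10 (mod 17), so λ ≡ 15·10 ≡ 14.
  x = λ² - 9 - 9 = 196 - 18 ≡ 8; y = λ·(9 - 8) - 6 ≡ 8. → (8, 8)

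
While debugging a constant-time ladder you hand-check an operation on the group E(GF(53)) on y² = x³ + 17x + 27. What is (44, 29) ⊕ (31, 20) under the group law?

(44, 29) + (31, 20). λ = (20 - 29)/(31 - 44) ≡ 44/40 mod 53. 40⁻¹ ≡ 4 (mod 53), so λ ≡ 17.
  x = λ² - 44 - 31 = 289 - 75 ≡ 2; y = λ·(44 - 2) - 29 ≡ 49. → (2, 49)

(2, 49)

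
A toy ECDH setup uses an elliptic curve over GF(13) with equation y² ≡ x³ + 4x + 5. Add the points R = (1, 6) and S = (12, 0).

(9, 9)

(1, 6) + (12, 0). λ = (0 - 6)/(12 - 1) ≡ 7/11 mod 13. 11⁻¹ ≡ 6 (mod 13) since 11·6 = 66 ≡ 1, so λ ≡ 3.
  x = λ² - 1 - 12 = 9 - 13 ≡ 9; y = λ·(1 - 9) - 6 ≡ 9. → (9, 9)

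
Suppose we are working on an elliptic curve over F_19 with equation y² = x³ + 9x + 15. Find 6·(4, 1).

Write G = (4, 1).
Double-and-add on 6 = (110)₂. Start with G = (4, 1) for the leading 1-bit.
double: tangent at (4, 1): λ = (3·4² + 9)/(2·1) ≡ 0/2. 2⁻¹ ≡ 10 (mod 19), so λ ≡ 0·10 ≡ 0.
  x = λ² - 4 - 4 = 0 - 8 ≡ 11; y = λ·(4 - 11) - 1 ≡ 18. → (11, 18)
add G: (11, 18) + (4, 1). λ = (1 - 18)/(4 - 11) ≡ 2/12 mod 19. 12⁻¹ ≡ 8 (mod 19) since 12·8 = 96 ≡ 1, so λ ≡ 16.
  x = λ² - 11 - 4 = 256 - 15 ≡ 13; y = λ·(11 - 13) - 18 ≡ 7. → (13, 7)
double: tangent at (13, 7): λ = (3·13² + 9)/(2·7) ≡ 3/14. 14⁻¹ ≡ 15 (mod 19) since 14·15 = 210 ≡ 1, so λ ≡ 3·15 ≡ 7.
  x = λ² - 13 - 13 = 49 - 26 ≡ 4; y = λ·(13 - 4) - 7 ≡ 18. → (4, 18)

(4, 18)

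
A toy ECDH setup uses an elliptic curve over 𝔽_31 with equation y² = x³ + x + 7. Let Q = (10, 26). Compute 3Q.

Repeated addition: build up to 3Q.
2Q: tangent at (10, 26): λ = (3·10² + 1)/(2·26) ≡ 22/21. 21⁻¹ ≡ 3 (mod 31) since 21·3 = 63 ≡ 1, so λ ≡ 22·3 ≡ 4.
  x = λ² - 10 - 10 = 16 - 20 ≡ 27; y = λ·(10 - 27) - 26 ≡ 30. → (27, 30)
3Q: (27, 30) + (10, 26). λ = (26 - 30)/(10 - 27) ≡ 27/14 mod 31. 14⁻¹ ≡ 20 (mod 31) since 14·20 = 280 ≡ 1, so λ ≡ 13.
  x = λ² - 27 - 10 = 169 - 37 ≡ 8; y = λ·(27 - 8) - 30 ≡ 0. → (8, 0)

(8, 0)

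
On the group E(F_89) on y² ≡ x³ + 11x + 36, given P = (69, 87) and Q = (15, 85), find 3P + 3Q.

First 3P:
Repeated addition: build up to 3P.
2P: tangent at (69, 87): λ = (3·69² + 11)/(2·87) ≡ 54/85. 85⁻¹ ≡ 22 (mod 89), so λ ≡ 54·22 ≡ 31.
  x = λ² - 69 - 69 = 961 - 138 ≡ 22; y = λ·(69 - 22) - 87 ≡ 35. → (22, 35)
3P: (22, 35) + (69, 87). λ = (87 - 35)/(69 - 22) ≡ 52/47 mod 89. 47⁻¹ ≡ 36 (mod 89) since 47·36 = 1692 ≡ 1, so λ ≡ 3.
  x = λ² - 22 - 69 = 9 - 91 ≡ 7; y = λ·(22 - 7) - 35 ≡ 10. → (7, 10)
3P = (7, 10).
Next 3Q:
Repeated addition: build up to 3Q.
2Q: tangent at (15, 85): λ = (3·15² + 11)/(2·85) ≡ 63/81. 81⁻¹ ≡ 11 (mod 89) since 81·11 = 891 ≡ 1, so λ ≡ 63·11 ≡ 70.
  x = λ² - 15 - 15 = 4900 - 30 ≡ 64; y = λ·(15 - 64) - 85 ≡ 45. → (64, 45)
3Q: (64, 45) + (15, 85). λ = (85 - 45)/(15 - 64) ≡ 40/40 mod 89. 40⁻¹ ≡ 69 (mod 89), so λ ≡ 1.
  x = λ² - 64 - 15 = 1 - 79 ≡ 11; y = λ·(64 - 11) - 45 ≡ 8. → (11, 8)
3Q = (11, 8).
Finally 3P + 3Q:
(7, 10) + (11, 8). λ = (8 - 10)/(11 - 7) ≡ 87/4 mod 89. 4⁻¹ ≡ 67 (mod 89), so λ ≡ 44.
  x = λ² - 7 - 11 = 1936 - 18 ≡ 49; y = λ·(7 - 49) - 10 ≡ 11. → (49, 11)

(49, 11)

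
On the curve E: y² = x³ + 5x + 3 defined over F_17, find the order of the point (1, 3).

7

2P: tangent at (1, 3): λ = (3·1² + 5)/(2·3) ≡ 8/6. 6⁻¹ ≡ 3 (mod 17), so λ ≡ 8·3 ≡ 7.
  x = λ² - 1 - 1 = 49 - 2 ≡ 13; y = λ·(1 - 13) - 3 ≡ 15. → (13, 15)
3P: (13, 15) + (1, 3). λ = (3 - 15)/(1 - 13) ≡ 5/5 mod 17. 5⁻¹ ≡ 7 (mod 17) since 5·7 = 35 ≡ 1, so λ ≡ 1.
  x = λ² - 13 - 1 = 1 - 14 ≡ 4; y = λ·(13 - 4) - 15 ≡ 11. → (4, 11)
4P: (4, 11) + (1, 3). λ = (3 - 11)/(1 - 4) ≡ 9/14 mod 17. 14⁻¹ ≡ 11 (mod 17) since 14·11 = 154 ≡ 1, so λ ≡ 14.
  x = λ² - 4 - 1 = 196 - 5 ≡ 4; y = λ·(4 - 4) - 11 ≡ 6. → (4, 6)
5P: (4, 6) + (1, 3). λ = (3 - 6)/(1 - 4) ≡ 14/14 mod 17. 14⁻¹ ≡ 11 (mod 17), so λ ≡ 1.
  x = λ² - 4 - 1 = 1 - 5 ≡ 13; y = λ·(4 - 13) - 6 ≡ 2. → (13, 2)
6P: (13, 2) + (1, 3). λ = (3 - 2)/(1 - 13) ≡ 1/5 mod 17. 5⁻¹ ≡ 7 (mod 17), so λ ≡ 7.
  x = λ² - 13 - 1 = 49 - 14 ≡ 1; y = λ·(13 - 1) - 2 ≡ 14. → (1, 14)
7P: (1, 14) + (1, 3): same x and y₁ ≡ -y₂, so the sum is the point at infinity.
7P = the point at infinity, so the order is 7.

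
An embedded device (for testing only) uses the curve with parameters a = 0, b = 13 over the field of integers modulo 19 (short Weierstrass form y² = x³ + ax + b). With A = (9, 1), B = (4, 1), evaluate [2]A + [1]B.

(15, 14)

First 2A:
Repeated addition: build up to 2A.
2A: tangent at (9, 1): λ = (3·9² + 0)/(2·1) ≡ 15/2. 2⁻¹ ≡ 10 (mod 19) since 2·10 = 20 ≡ 1, so λ ≡ 15·10 ≡ 17.
  x = λ² - 9 - 9 = 289 - 18 ≡ 5; y = λ·(9 - 5) - 1 ≡ 10. → (5, 10)
2A = (5, 10).
Finally 2A + B:
(5, 10) + (4, 1). λ = (1 - 10)/(4 - 5) ≡ 10/18 mod 19. 18⁻¹ ≡ 18 (mod 19), so λ ≡ 9.
  x = λ² - 5 - 4 = 81 - 9 ≡ 15; y = λ·(5 - 15) - 10 ≡ 14. → (15, 14)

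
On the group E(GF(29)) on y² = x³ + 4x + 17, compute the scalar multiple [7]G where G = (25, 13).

(13, 27)

Repeated addition: build up to 7G.
2G: tangent at (25, 13): λ = (3·25² + 4)/(2·13) ≡ 23/26. 26⁻¹ ≡ 19 (mod 29), so λ ≡ 23·19 ≡ 2.
  x = λ² - 25 - 25 = 4 - 50 ≡ 12; y = λ·(25 - 12) - 13 ≡ 13. → (12, 13)
3G: (12, 13) + (25, 13). λ = (13 - 13)/(25 - 12) ≡ 0/13 mod 29. 13⁻¹ ≡ 9 (mod 29), so λ ≡ 0.
  x = λ² - 12 - 25 = 0 - 37 ≡ 21; y = λ·(12 - 21) - 13 ≡ 16. → (21, 16)
4G: (21, 16) + (25, 13). λ = (13 - 16)/(25 - 21) ≡ 26/4 mod 29. 4⁻¹ ≡ 22 (mod 29), so λ ≡ 21.
  x = λ² - 21 - 25 = 441 - 46 ≡ 18; y = λ·(21 - 18) - 16 ≡ 18. → (18, 18)
5G: (18, 18) + (25, 13). λ = (13 - 18)/(25 - 18) ≡ 24/7 mod 29. 7⁻¹ ≡ 25 (mod 29) since 7·25 = 175 ≡ 1, so λ ≡ 20.
  x = λ² - 18 - 25 = 400 - 43 ≡ 9; y = λ·(18 - 9) - 18 ≡ 17. → (9, 17)
6G: (9, 17) + (25, 13). λ = (13 - 17)/(25 - 9) ≡ 25/16 mod 29. 16⁻¹ ≡ 20 (mod 29), so λ ≡ 7.
  x = λ² - 9 - 25 = 49 - 34 ≡ 15; y = λ·(9 - 15) - 17 ≡ 28. → (15, 28)
7G: (15, 28) + (25, 13). λ = (13 - 28)/(25 - 15) ≡ 14/10 mod 29. 10⁻¹ ≡ 3 (mod 29), so λ ≡ 13.
  x = λ² - 15 - 25 = 169 - 40 ≡ 13; y = λ·(15 - 13) - 28 ≡ 27. → (13, 27)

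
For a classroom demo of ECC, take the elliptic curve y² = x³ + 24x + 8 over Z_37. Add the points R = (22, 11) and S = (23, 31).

(22, 11) + (23, 31). λ = (31 - 11)/(23 - 22) ≡ 20/1 mod 37. 1⁻¹ ≡ 1 (mod 37) since 1·1 = 1 ≡ 1, so λ ≡ 20.
  x = λ² - 22 - 23 = 400 - 45 ≡ 22; y = λ·(22 - 22) - 11 ≡ 26. → (22, 26)

(22, 26)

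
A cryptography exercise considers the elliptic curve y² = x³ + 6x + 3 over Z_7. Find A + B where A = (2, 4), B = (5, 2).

(2, 3)

(2, 4) + (5, 2). λ = (2 - 4)/(5 - 2) ≡ 5/3 mod 7. 3⁻¹ ≡ 5 (mod 7), so λ ≡ 4.
  x = λ² - 2 - 5 = 16 - 7 ≡ 2; y = λ·(2 - 2) - 4 ≡ 3. → (2, 3)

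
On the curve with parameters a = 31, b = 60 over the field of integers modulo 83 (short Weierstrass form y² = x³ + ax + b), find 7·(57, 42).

Write P = (57, 42).
Double-and-add on 7 = (111)₂. Start with P = (57, 42) for the leading 1-bit.
double: tangent at (57, 42): λ = (3·57² + 31)/(2·42) ≡ 67/1. 1⁻¹ ≡ 1 (mod 83), so λ ≡ 67·1 ≡ 67.
  x = λ² - 57 - 57 = 4489 - 114 ≡ 59; y = λ·(57 - 59) - 42 ≡ 73. → (59, 73)
add P: (59, 73) + (57, 42). λ = (42 - 73)/(57 - 59) ≡ 52/81 mod 83. 81⁻¹ ≡ 41 (mod 83) since 81·41 = 3321 ≡ 1, so λ ≡ 57.
  x = λ² - 59 - 57 = 3249 - 116 ≡ 62; y = λ·(59 - 62) - 73 ≡ 5. → (62, 5)
double: tangent at (62, 5): λ = (3·62² + 31)/(2·5) ≡ 26/10. 10⁻¹ ≡ 25 (mod 83), so λ ≡ 26·25 ≡ 69.
  x = λ² - 62 - 62 = 4761 - 124 ≡ 72; y = λ·(62 - 72) - 5 ≡ 52. → (72, 52)
add P: (72, 52) + (57, 42). λ = (42 - 52)/(57 - 72) ≡ 73/68 mod 83. 68⁻¹ ≡ 11 (mod 83), so λ ≡ 56.
  x = λ² - 72 - 57 = 3136 - 129 ≡ 19; y = λ·(72 - 19) - 52 ≡ 11. → (19, 11)

(19, 11)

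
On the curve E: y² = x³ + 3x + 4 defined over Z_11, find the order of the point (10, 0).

2P: (10, 0) + (10, 0): same x and y₁ ≡ -y₂, so the sum is O.
2P = O, so the order is 2.

2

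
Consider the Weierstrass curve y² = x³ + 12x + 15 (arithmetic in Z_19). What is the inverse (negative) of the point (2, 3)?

(2, 16)

-(2, 3) = (2, -3 mod 19) = (2, 16).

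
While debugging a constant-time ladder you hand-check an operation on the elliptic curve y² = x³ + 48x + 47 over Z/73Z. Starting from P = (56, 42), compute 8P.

Double-and-add on 8 = (1000)₂. Start with P = (56, 42) for the leading 1-bit.
double: tangent at (56, 42): λ = (3·56² + 48)/(2·42) ≡ 39/11. 11⁻¹ ≡ 20 (mod 73), so λ ≡ 39·20 ≡ 50.
  x = λ² - 56 - 56 = 2500 - 112 ≡ 52; y = λ·(56 - 52) - 42 ≡ 12. → (52, 12)
double: tangent at (52, 12): λ = (3·52² + 48)/(2·12) ≡ 57/24. 24⁻¹ ≡ 70 (mod 73), so λ ≡ 57·70 ≡ 48.
  x = λ² - 52 - 52 = 2304 - 104 ≡ 10; y = λ·(52 - 10) - 12 ≡ 33. → (10, 33)
double: tangent at (10, 33): λ = (3·10² + 48)/(2·33) ≡ 56/66. 66⁻¹ ≡ 52 (mod 73) since 66·52 = 3432 ≡ 1, so λ ≡ 56·52 ≡ 65.
  x = λ² - 10 - 10 = 4225 - 20 ≡ 44; y = λ·(10 - 44) - 33 ≡ 20. → (44, 20)

(44, 20)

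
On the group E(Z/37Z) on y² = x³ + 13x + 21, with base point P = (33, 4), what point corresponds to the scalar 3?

Repeated addition: build up to 3P.
2P: tangent at (33, 4): λ = (3·33² + 13)/(2·4) ≡ 24/8. 8⁻¹ ≡ 14 (mod 37) since 8·14 = 112 ≡ 1, so λ ≡ 24·14 ≡ 3.
  x = λ² - 33 - 33 = 9 - 66 ≡ 17; y = λ·(33 - 17) - 4 ≡ 7. → (17, 7)
3P: (17, 7) + (33, 4). λ = (4 - 7)/(33 - 17) ≡ 34/16 mod 37. 16⁻¹ ≡ 7 (mod 37), so λ ≡ 16.
  x = λ² - 17 - 33 = 256 - 50 ≡ 21; y = λ·(17 - 21) - 7 ≡ 3. → (21, 3)

(21, 3)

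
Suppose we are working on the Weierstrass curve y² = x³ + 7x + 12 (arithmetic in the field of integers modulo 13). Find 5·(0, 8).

(0, 8)

Write G = (0, 8).
Repeated addition: build up to 5G.
2G: tangent at (0, 8): λ = (3·0² + 7)/(2·8) ≡ 7/3. 3⁻¹ ≡ 9 (mod 13) since 3·9 = 27 ≡ 1, so λ ≡ 7·9 ≡ 11.
  x = λ² - 0 - 0 = 121 - 0 ≡ 4; y = λ·(0 - 4) - 8 ≡ 0. → (4, 0)
3G: (4, 0) + (0, 8). λ = (8 - 0)/(0 - 4) ≡ 8/9 mod 13. 9⁻¹ ≡ 3 (mod 13) since 9·3 = 27 ≡ 1, so λ ≡ 11.
  x = λ² - 4 - 0 = 121 - 4 ≡ 0; y = λ·(4 - 0) - 0 ≡ 5. → (0, 5)
4G: (0, 5) + (0, 8): same x and y₁ ≡ -y₂, so the sum is O.
5G: O + (0, 8) = (0, 8) (identity).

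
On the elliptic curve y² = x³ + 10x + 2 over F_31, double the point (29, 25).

tangent at (29, 25): λ = (3·29² + 10)/(2·25) ≡ 22/19. 19⁻¹ ≡ 18 (mod 31) since 19·18 = 342 ≡ 1, so λ ≡ 22·18 ≡ 24.
  x = λ² - 29 - 29 = 576 - 58 ≡ 22; y = λ·(29 - 22) - 25 ≡ 19. → (22, 19)

(22, 19)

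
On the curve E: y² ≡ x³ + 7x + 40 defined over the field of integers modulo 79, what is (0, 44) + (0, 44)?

(64, 73)

tangent at (0, 44): λ = (3·0² + 7)/(2·44) ≡ 7/9. 9⁻¹ ≡ 44 (mod 79) since 9·44 = 396 ≡ 1, so λ ≡ 7·44 ≡ 71.
  x = λ² - 0 - 0 = 5041 - 0 ≡ 64; y = λ·(0 - 64) - 44 ≡ 73. → (64, 73)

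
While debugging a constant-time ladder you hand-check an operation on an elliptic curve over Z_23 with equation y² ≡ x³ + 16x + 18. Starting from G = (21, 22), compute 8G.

Repeated addition: build up to 8G.
2G: tangent at (21, 22): λ = (3·21² + 16)/(2·22) ≡ 5/21. 21⁻¹ ≡ 11 (mod 23) since 21·11 = 231 ≡ 1, so λ ≡ 5·11 ≡ 9.
  x = λ² - 21 - 21 = 81 - 42 ≡ 16; y = λ·(21 - 16) - 22 ≡ 0. → (16, 0)
3G: (16, 0) + (21, 22). λ = (22 - 0)/(21 - 16) ≡ 22/5 mod 23. 5⁻¹ ≡ 14 (mod 23), so λ ≡ 9.
  x = λ² - 16 - 21 = 81 - 37 ≡ 21; y = λ·(16 - 21) - 0 ≡ 1. → (21, 1)
4G: (21, 1) + (21, 22): same x and y₁ ≡ -y₂, so the sum is O.
5G: O + (21, 22) = (21, 22) (identity).
6G: tangent at (21, 22): λ = (3·21² + 16)/(2·22) ≡ 5/21. 21⁻¹ ≡ 11 (mod 23), so λ ≡ 5·11 ≡ 9.
  x = λ² - 21 - 21 = 81 - 42 ≡ 16; y = λ·(21 - 16) - 22 ≡ 0. → (16, 0)
7G: (16, 0) + (21, 22). λ = (22 - 0)/(21 - 16) ≡ 22/5 mod 23. 5⁻¹ ≡ 14 (mod 23), so λ ≡ 9.
  x = λ² - 16 - 21 = 81 - 37 ≡ 21; y = λ·(16 - 21) - 0 ≡ 1. → (21, 1)
8G: (21, 1) + (21, 22): same x and y₁ ≡ -y₂, so the sum is O.

O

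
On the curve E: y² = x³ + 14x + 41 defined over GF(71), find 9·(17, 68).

(62, 40)

Write G = (17, 68).
Repeated addition: build up to 9G.
2G: tangent at (17, 68): λ = (3·17² + 14)/(2·68) ≡ 29/65. 65⁻¹ ≡ 59 (mod 71), so λ ≡ 29·59 ≡ 7.
  x = λ² - 17 - 17 = 49 - 34 ≡ 15; y = λ·(17 - 15) - 68 ≡ 17. → (15, 17)
3G: (15, 17) + (17, 68). λ = (68 - 17)/(17 - 15) ≡ 51/2 mod 71. 2⁻¹ ≡ 36 (mod 71), so λ ≡ 61.
  x = λ² - 15 - 17 = 3721 - 32 ≡ 68; y = λ·(15 - 68) - 17 ≡ 16. → (68, 16)
4G: (68, 16) + (17, 68). λ = (68 - 16)/(17 - 68) ≡ 52/20 mod 71. 20⁻¹ ≡ 32 (mod 71), so λ ≡ 31.
  x = λ² - 68 - 17 = 961 - 85 ≡ 24; y = λ·(68 - 24) - 16 ≡ 70. → (24, 70)
5G: (24, 70) + (17, 68). λ = (68 - 70)/(17 - 24) ≡ 69/64 mod 71. 64⁻¹ ≡ 10 (mod 71), so λ ≡ 51.
  x = λ² - 24 - 17 = 2601 - 41 ≡ 4; y = λ·(24 - 4) - 70 ≡ 27. → (4, 27)
6G: (4, 27) + (17, 68). λ = (68 - 27)/(17 - 4) ≡ 41/13 mod 71. 13⁻¹ ≡ 11 (mod 71), so λ ≡ 25.
  x = λ² - 4 - 17 = 625 - 21 ≡ 36; y = λ·(4 - 36) - 27 ≡ 25. → (36, 25)
7G: (36, 25) + (17, 68). λ = (68 - 25)/(17 - 36) ≡ 43/52 mod 71. 52⁻¹ ≡ 56 (mod 71) since 52·56 = 2912 ≡ 1, so λ ≡ 65.
  x = λ² - 36 - 17 = 4225 - 53 ≡ 54; y = λ·(36 - 54) - 25 ≡ 12. → (54, 12)
8G: (54, 12) + (17, 68). λ = (68 - 12)/(17 - 54) ≡ 56/34 mod 71. 34⁻¹ ≡ 23 (mod 71), so λ ≡ 10.
  x = λ² - 54 - 17 = 100 - 71 ≡ 29; y = λ·(54 - 29) - 12 ≡ 25. → (29, 25)
9G: (29, 25) + (17, 68). λ = (68 - 25)/(17 - 29) ≡ 43/59 mod 71. 59⁻¹ ≡ 65 (mod 71) since 59·65 = 3835 ≡ 1, so λ ≡ 26.
  x = λ² - 29 - 17 = 676 - 46 ≡ 62; y = λ·(29 - 62) - 25 ≡ 40. → (62, 40)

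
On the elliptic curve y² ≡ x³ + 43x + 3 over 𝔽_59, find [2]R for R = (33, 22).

tangent at (33, 22): λ = (3·33² + 43)/(2·22) ≡ 6/44. 44⁻¹ ≡ 55 (mod 59) since 44·55 = 2420 ≡ 1, so λ ≡ 6·55 ≡ 35.
  x = λ² - 33 - 33 = 1225 - 66 ≡ 38; y = λ·(33 - 38) - 22 ≡ 39. → (38, 39)

(38, 39)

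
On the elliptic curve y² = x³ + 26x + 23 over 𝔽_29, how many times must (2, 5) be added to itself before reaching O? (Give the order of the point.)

8

2P: tangent at (2, 5): λ = (3·2² + 26)/(2·5) ≡ 9/10. 10⁻¹ ≡ 3 (mod 29) since 10·3 = 30 ≡ 1, so λ ≡ 9·3 ≡ 27.
  x = λ² - 2 - 2 = 729 - 4 ≡ 0; y = λ·(2 - 0) - 5 ≡ 20. → (0, 20)
3P: (0, 20) + (2, 5). λ = (5 - 20)/(2 - 0) ≡ 14/2 mod 29. 2⁻¹ ≡ 15 (mod 29), so λ ≡ 7.
  x = λ² - 0 - 2 = 49 - 2 ≡ 18; y = λ·(0 - 18) - 20 ≡ 28. → (18, 28)
4P: (18, 28) + (2, 5). λ = (5 - 28)/(2 - 18) ≡ 6/13 mod 29. 13⁻¹ ≡ 9 (mod 29) since 13·9 = 117 ≡ 1, so λ ≡ 25.
  x = λ² - 18 - 2 = 625 - 20 ≡ 25; y = λ·(18 - 25) - 28 ≡ 0. → (25, 0)
5P: (25, 0) + (2, 5). λ = (5 - 0)/(2 - 25) ≡ 5/6 mod 29. 6⁻¹ ≡ 5 (mod 29), so λ ≡ 25.
  x = λ² - 25 - 2 = 625 - 27 ≡ 18; y = λ·(25 - 18) - 0 ≡ 1. → (18, 1)
6P: (18, 1) + (2, 5). λ = (5 - 1)/(2 - 18) ≡ 4/13 mod 29. 13⁻¹ ≡ 9 (mod 29), so λ ≡ 7.
  x = λ² - 18 - 2 = 49 - 20 ≡ 0; y = λ·(18 - 0) - 1 ≡ 9. → (0, 9)
7P: (0, 9) + (2, 5). λ = (5 - 9)/(2 - 0) ≡ 25/2 mod 29. 2⁻¹ ≡ 15 (mod 29), so λ ≡ 27.
  x = λ² - 0 - 2 = 729 - 2 ≡ 2; y = λ·(0 - 2) - 9 ≡ 24. → (2, 24)
8P: (2, 24) + (2, 5): same x and y₁ ≡ -y₂, so the sum is O.
8P = O, so the order is 8.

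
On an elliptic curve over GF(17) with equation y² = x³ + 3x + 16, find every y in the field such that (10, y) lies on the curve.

x³ + 3x + 16 = 1046 ≡ 9 (mod 17).
Square roots of 9 mod 17: 3 and 14 (since 3² = 9 ≡ 9).

3, 14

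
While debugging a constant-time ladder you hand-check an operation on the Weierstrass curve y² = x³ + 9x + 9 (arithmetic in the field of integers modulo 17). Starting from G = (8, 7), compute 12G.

(0, 3)

Repeated addition: build up to 12G.
2G: tangent at (8, 7): λ = (3·8² + 9)/(2·7) ≡ 14/14. 14⁻¹ ≡ 11 (mod 17), so λ ≡ 14·11 ≡ 1.
  x = λ² - 8 - 8 = 1 - 16 ≡ 2; y = λ·(8 - 2) - 7 ≡ 16. → (2, 16)
3G: (2, 16) + (8, 7). λ = (7 - 16)/(8 - 2) ≡ 8/6 mod 17. 6⁻¹ ≡ 3 (mod 17), so λ ≡ 7.
  x = λ² - 2 - 8 = 49 - 10 ≡ 5; y = λ·(2 - 5) - 16 ≡ 14. → (5, 14)
4G: (5, 14) + (8, 7). λ = (7 - 14)/(8 - 5) ≡ 10/3 mod 17. 3⁻¹ ≡ 6 (mod 17), so λ ≡ 9.
  x = λ² - 5 - 8 = 81 - 13 ≡ 0; y = λ·(5 - 0) - 14 ≡ 14. → (0, 14)
5G: (0, 14) + (8, 7). λ = (7 - 14)/(8 - 0) ≡ 10/8 mod 17. 8⁻¹ ≡ 15 (mod 17) since 8·15 = 120 ≡ 1, so λ ≡ 14.
  x = λ² - 0 - 8 = 196 - 8 ≡ 1; y = λ·(0 - 1) - 14 ≡ 6. → (1, 6)
6G: (1, 6) + (8, 7). λ = (7 - 6)/(8 - 1) ≡ 1/7 mod 17. 7⁻¹ ≡ 5 (mod 17), so λ ≡ 5.
  x = λ² - 1 - 8 = 25 - 9 ≡ 16; y = λ·(1 - 16) - 6 ≡ 4. → (16, 4)
7G: (16, 4) + (8, 7). λ = (7 - 4)/(8 - 16) ≡ 3/9 mod 17. 9⁻¹ ≡ 2 (mod 17) since 9·2 = 18 ≡ 1, so λ ≡ 6.
  x = λ² - 16 - 8 = 36 - 24 ≡ 12; y = λ·(16 - 12) - 4 ≡ 3. → (12, 3)
8G: (12, 3) + (8, 7). λ = (7 - 3)/(8 - 12) ≡ 4/13 mod 17. 13⁻¹ ≡ 4 (mod 17), so λ ≡ 16.
  x = λ² - 12 - 8 = 256 - 20 ≡ 15; y = λ·(12 - 15) - 3 ≡ 0. → (15, 0)
9G: (15, 0) + (8, 7). λ = (7 - 0)/(8 - 15) ≡ 7/10 mod 17. 10⁻¹ ≡ 12 (mod 17), so λ ≡ 16.
  x = λ² - 15 - 8 = 256 - 23 ≡ 12; y = λ·(15 - 12) - 0 ≡ 14. → (12, 14)
10G: (12, 14) + (8, 7). λ = (7 - 14)/(8 - 12) ≡ 10/13 mod 17. 13⁻¹ ≡ 4 (mod 17) since 13·4 = 52 ≡ 1, so λ ≡ 6.
  x = λ² - 12 - 8 = 36 - 20 ≡ 16; y = λ·(12 - 16) - 14 ≡ 13. → (16, 13)
11G: (16, 13) + (8, 7). λ = (7 - 13)/(8 - 16) ≡ 11/9 mod 17. 9⁻¹ ≡ 2 (mod 17) since 9·2 = 18 ≡ 1, so λ ≡ 5.
  x = λ² - 16 - 8 = 25 - 24 ≡ 1; y = λ·(16 - 1) - 13 ≡ 11. → (1, 11)
12G: (1, 11) + (8, 7). λ = (7 - 11)/(8 - 1) ≡ 13/7 mod 17. 7⁻¹ ≡ 5 (mod 17) since 7·5 = 35 ≡ 1, so λ ≡ 14.
  x = λ² - 1 - 8 = 196 - 9 ≡ 0; y = λ·(1 - 0) - 11 ≡ 3. → (0, 3)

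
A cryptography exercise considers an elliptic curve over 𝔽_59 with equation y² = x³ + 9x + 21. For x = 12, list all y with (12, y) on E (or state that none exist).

x³ + 9x + 21 = 1857 ≡ 28 (mod 59).
Square roots of 28 mod 59: 21 and 38 (since 21² = 441 ≡ 28).

21, 38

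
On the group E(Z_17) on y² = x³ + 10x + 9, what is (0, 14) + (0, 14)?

tangent at (0, 14): λ = (3·0² + 10)/(2·14) ≡ 10/11. 11⁻¹ ≡ 14 (mod 17), so λ ≡ 10·14 ≡ 4.
  x = λ² - 0 - 0 = 16 - 0 ≡ 16; y = λ·(0 - 16) - 14 ≡ 7. → (16, 7)

(16, 7)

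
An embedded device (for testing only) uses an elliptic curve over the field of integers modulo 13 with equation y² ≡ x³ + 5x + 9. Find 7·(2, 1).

(5, 4)

Write Q = (2, 1).
Repeated addition: build up to 7Q.
2Q: tangent at (2, 1): λ = (3·2² + 5)/(2·1) ≡ 4/2. 2⁻¹ ≡ 7 (mod 13) since 2·7 = 14 ≡ 1, so λ ≡ 4·7 ≡ 2.
  x = λ² - 2 - 2 = 4 - 4 ≡ 0; y = λ·(2 - 0) - 1 ≡ 3. → (0, 3)
3Q: (0, 3) + (2, 1). λ = (1 - 3)/(2 - 0) ≡ 11/2 mod 13. 2⁻¹ ≡ 7 (mod 13), so λ ≡ 12.
  x = λ² - 0 - 2 = 144 - 2 ≡ 12; y = λ·(0 - 12) - 3 ≡ 9. → (12, 9)
4Q: (12, 9) + (2, 1). λ = (1 - 9)/(2 - 12) ≡ 5/3 mod 13. 3⁻¹ ≡ 9 (mod 13) since 3·9 = 27 ≡ 1, so λ ≡ 6.
  x = λ² - 12 - 2 = 36 - 14 ≡ 9; y = λ·(12 - 9) - 9 ≡ 9. → (9, 9)
5Q: (9, 9) + (2, 1). λ = (1 - 9)/(2 - 9) ≡ 5/6 mod 13. 6⁻¹ ≡ 11 (mod 13) since 6·11 = 66 ≡ 1, so λ ≡ 3.
  x = λ² - 9 - 2 = 9 - 11 ≡ 11; y = λ·(9 - 11) - 9 ≡ 11. → (11, 11)
6Q: (11, 11) + (2, 1). λ = (1 - 11)/(2 - 11) ≡ 3/4 mod 13. 4⁻¹ ≡ 10 (mod 13), so λ ≡ 4.
  x = λ² - 11 - 2 = 16 - 13 ≡ 3; y = λ·(11 - 3) - 11 ≡ 8. → (3, 8)
7Q: (3, 8) + (2, 1). λ = (1 - 8)/(2 - 3) ≡ 6/12 mod 13. 12⁻¹ ≡ 12 (mod 13), so λ ≡ 7.
  x = λ² - 3 - 2 = 49 - 5 ≡ 5; y = λ·(3 - 5) - 8 ≡ 4. → (5, 4)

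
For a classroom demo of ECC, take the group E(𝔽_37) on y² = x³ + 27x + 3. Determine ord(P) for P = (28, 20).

7

2P: tangent at (28, 20): λ = (3·28² + 27)/(2·20) ≡ 11/3. 3⁻¹ ≡ 25 (mod 37) since 3·25 = 75 ≡ 1, so λ ≡ 11·25 ≡ 16.
  x = λ² - 28 - 28 = 256 - 56 ≡ 15; y = λ·(28 - 15) - 20 ≡ 3. → (15, 3)
3P: (15, 3) + (28, 20). λ = (20 - 3)/(28 - 15) ≡ 17/13 mod 37. 13⁻¹ ≡ 20 (mod 37), so λ ≡ 7.
  x = λ² - 15 - 28 = 49 - 43 ≡ 6; y = λ·(15 - 6) - 3 ≡ 23. → (6, 23)
4P: (6, 23) + (28, 20). λ = (20 - 23)/(28 - 6) ≡ 34/22 mod 37. 22⁻¹ ≡ 32 (mod 37), so λ ≡ 15.
  x = λ² - 6 - 28 = 225 - 34 ≡ 6; y = λ·(6 - 6) - 23 ≡ 14. → (6, 14)
5P: (6, 14) + (28, 20). λ = (20 - 14)/(28 - 6) ≡ 6/22 mod 37. 22⁻¹ ≡ 32 (mod 37) since 22·32 = 704 ≡ 1, so λ ≡ 7.
  x = λ² - 6 - 28 = 49 - 34 ≡ 15; y = λ·(6 - 15) - 14 ≡ 34. → (15, 34)
6P: (15, 34) + (28, 20). λ = (20 - 34)/(28 - 15) ≡ 23/13 mod 37. 13⁻¹ ≡ 20 (mod 37), so λ ≡ 16.
  x = λ² - 15 - 28 = 256 - 43 ≡ 28; y = λ·(15 - 28) - 34 ≡ 17. → (28, 17)
7P: (28, 17) + (28, 20): same x and y₁ ≡ -y₂, so the sum is the point at infinity.
7P = the point at infinity, so the order is 7.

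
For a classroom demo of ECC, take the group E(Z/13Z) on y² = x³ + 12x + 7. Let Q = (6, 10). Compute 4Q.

Double-and-add on 4 = (100)₂. Start with Q = (6, 10) for the leading 1-bit.
double: tangent at (6, 10): λ = (3·6² + 12)/(2·10) ≡ 3/7. 7⁻¹ ≡ 2 (mod 13), so λ ≡ 3·2 ≡ 6.
  x = λ² - 6 - 6 = 36 - 12 ≡ 11; y = λ·(6 - 11) - 10 ≡ 12. → (11, 12)
double: tangent at (11, 12): λ = (3·11² + 12)/(2·12) ≡ 11/11. 11⁻¹ ≡ 6 (mod 13) since 11·6 = 66 ≡ 1, so λ ≡ 11·6 ≡ 1.
  x = λ² - 11 - 11 = 1 - 22 ≡ 5; y = λ·(11 - 5) - 12 ≡ 7. → (5, 7)

(5, 7)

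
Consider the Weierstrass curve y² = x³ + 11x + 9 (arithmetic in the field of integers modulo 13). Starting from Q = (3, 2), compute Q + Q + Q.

Repeated addition: build up to 3Q.
2Q: tangent at (3, 2): λ = (3·3² + 11)/(2·2) ≡ 12/4. 4⁻¹ ≡ 10 (mod 13), so λ ≡ 12·10 ≡ 3.
  x = λ² - 3 - 3 = 9 - 6 ≡ 3; y = λ·(3 - 3) - 2 ≡ 11. → (3, 11)
3Q: (3, 11) + (3, 2): same x and y₁ ≡ -y₂, so the sum is O.

O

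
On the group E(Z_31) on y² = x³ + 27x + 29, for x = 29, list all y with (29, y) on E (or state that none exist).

none

x³ + 27x + 29 = 25201 ≡ 29 (mod 31).
29 is a non-residue mod 31; no y exists.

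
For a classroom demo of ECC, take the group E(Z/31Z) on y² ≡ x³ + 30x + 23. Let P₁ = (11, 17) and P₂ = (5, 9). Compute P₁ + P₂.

(3, 4)

(11, 17) + (5, 9). λ = (9 - 17)/(5 - 11) ≡ 23/25 mod 31. 25⁻¹ ≡ 5 (mod 31) since 25·5 = 125 ≡ 1, so λ ≡ 22.
  x = λ² - 11 - 5 = 484 - 16 ≡ 3; y = λ·(11 - 3) - 17 ≡ 4. → (3, 4)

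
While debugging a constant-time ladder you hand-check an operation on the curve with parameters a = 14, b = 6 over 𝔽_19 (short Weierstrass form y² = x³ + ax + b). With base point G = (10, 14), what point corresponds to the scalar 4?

Repeated addition: build up to 4G.
2G: tangent at (10, 14): λ = (3·10² + 14)/(2·14) ≡ 10/9. 9⁻¹ ≡ 17 (mod 19) since 9·17 = 153 ≡ 1, so λ ≡ 10·17 ≡ 18.
  x = λ² - 10 - 10 = 324 - 20 ≡ 0; y = λ·(10 - 0) - 14 ≡ 14. → (0, 14)
3G: (0, 14) + (10, 14). λ = (14 - 14)/(10 - 0) ≡ 0/10 mod 19. 10⁻¹ ≡ 2 (mod 19), so λ ≡ 0.
  x = λ² - 0 - 10 = 0 - 10 ≡ 9; y = λ·(0 - 9) - 14 ≡ 5. → (9, 5)
4G: (9, 5) + (10, 14). λ = (14 - 5)/(10 - 9) ≡ 9/1 mod 19. 1⁻¹ ≡ 1 (mod 19), so λ ≡ 9.
  x = λ² - 9 - 10 = 81 - 19 ≡ 5; y = λ·(9 - 5) - 5 ≡ 12. → (5, 12)

(5, 12)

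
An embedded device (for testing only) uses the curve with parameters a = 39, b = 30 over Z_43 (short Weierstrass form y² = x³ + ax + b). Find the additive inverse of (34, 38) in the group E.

-(34, 38) = (34, -38 mod 43) = (34, 5).

(34, 5)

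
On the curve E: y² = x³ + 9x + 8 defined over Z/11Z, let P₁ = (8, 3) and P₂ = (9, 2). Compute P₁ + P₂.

(8, 3) + (9, 2). λ = (2 - 3)/(9 - 8) ≡ 10/1 mod 11. 1⁻¹ ≡ 1 (mod 11), so λ ≡ 10.
  x = λ² - 8 - 9 = 100 - 17 ≡ 6; y = λ·(8 - 6) - 3 ≡ 6. → (6, 6)

(6, 6)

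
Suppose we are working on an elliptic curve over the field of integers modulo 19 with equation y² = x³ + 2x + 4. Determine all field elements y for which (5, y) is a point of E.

x³ + 2x + 4 = 139 ≡ 6 (mod 19).
Square roots of 6 mod 19: 5 and 14 (since 5² = 25 ≡ 6).

5, 14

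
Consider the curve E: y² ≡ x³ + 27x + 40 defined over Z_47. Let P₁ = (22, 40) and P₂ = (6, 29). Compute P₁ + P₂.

(22, 40) + (6, 29). λ = (29 - 40)/(6 - 22) ≡ 36/31 mod 47. 31⁻¹ ≡ 44 (mod 47), so λ ≡ 33.
  x = λ² - 22 - 6 = 1089 - 28 ≡ 27; y = λ·(22 - 27) - 40 ≡ 30. → (27, 30)

(27, 30)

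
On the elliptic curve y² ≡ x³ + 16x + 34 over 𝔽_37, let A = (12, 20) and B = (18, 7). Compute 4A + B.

First 4A:
Repeated addition: build up to 4A.
2A: tangent at (12, 20): λ = (3·12² + 16)/(2·20) ≡ 4/3. 3⁻¹ ≡ 25 (mod 37), so λ ≡ 4·25 ≡ 26.
  x = λ² - 12 - 12 = 676 - 24 ≡ 23; y = λ·(12 - 23) - 20 ≡ 27. → (23, 27)
3A: (23, 27) + (12, 20). λ = (20 - 27)/(12 - 23) ≡ 30/26 mod 37. 26⁻¹ ≡ 10 (mod 37), so λ ≡ 4.
  x = λ² - 23 - 12 = 16 - 35 ≡ 18; y = λ·(23 - 18) - 27 ≡ 30. → (18, 30)
4A: (18, 30) + (12, 20). λ = (20 - 30)/(12 - 18) ≡ 27/31 mod 37. 31⁻¹ ≡ 6 (mod 37) since 31·6 = 186 ≡ 1, so λ ≡ 14.
  x = λ² - 18 - 12 = 196 - 30 ≡ 18; y = λ·(18 - 18) - 30 ≡ 7. → (18, 7)
4A = (18, 7).
Finally 4A + B:
tangent at (18, 7): λ = (3·18² + 16)/(2·7) ≡ 26/14. 14⁻¹ ≡ 8 (mod 37) since 14·8 = 112 ≡ 1, so λ ≡ 26·8 ≡ 23.
  x = λ² - 18 - 18 = 529 - 36 ≡ 12; y = λ·(18 - 12) - 7 ≡ 20. → (12, 20)

(12, 20)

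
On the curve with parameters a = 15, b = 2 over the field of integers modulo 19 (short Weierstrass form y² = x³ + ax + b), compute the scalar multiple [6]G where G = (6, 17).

Repeated addition: build up to 6G.
2G: tangent at (6, 17): λ = (3·6² + 15)/(2·17) ≡ 9/15. 15⁻¹ ≡ 14 (mod 19) since 15·14 = 210 ≡ 1, so λ ≡ 9·14 ≡ 12.
  x = λ² - 6 - 6 = 144 - 12 ≡ 18; y = λ·(6 - 18) - 17 ≡ 10. → (18, 10)
3G: (18, 10) + (6, 17). λ = (17 - 10)/(6 - 18) ≡ 7/7 mod 19. 7⁻¹ ≡ 11 (mod 19), so λ ≡ 1.
  x = λ² - 18 - 6 = 1 - 24 ≡ 15; y = λ·(18 - 15) - 10 ≡ 12. → (15, 12)
4G: (15, 12) + (6, 17). λ = (17 - 12)/(6 - 15) ≡ 5/10 mod 19. 10⁻¹ ≡ 2 (mod 19) since 10·2 = 20 ≡ 1, so λ ≡ 10.
  x = λ² - 15 - 6 = 100 - 21 ≡ 3; y = λ·(15 - 3) - 12 ≡ 13. → (3, 13)
5G: (3, 13) + (6, 17). λ = (17 - 13)/(6 - 3) ≡ 4/3 mod 19. 3⁻¹ ≡ 13 (mod 19), so λ ≡ 14.
  x = λ² - 3 - 6 = 196 - 9 ≡ 16; y = λ·(3 - 16) - 13 ≡ 14. → (16, 14)
6G: (16, 14) + (6, 17). λ = (17 - 14)/(6 - 16) ≡ 3/9 mod 19. 9⁻¹ ≡ 17 (mod 19), so λ ≡ 13.
  x = λ² - 16 - 6 = 169 - 22 ≡ 14; y = λ·(16 - 14) - 14 ≡ 12. → (14, 12)

(14, 12)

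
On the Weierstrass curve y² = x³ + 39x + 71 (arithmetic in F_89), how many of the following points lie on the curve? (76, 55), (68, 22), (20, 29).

1

(76, 55): 55² ≡ 88, rhs ≡ 37 → off.
(68, 22): 22² ≡ 39, rhs ≡ 48 → off.
(20, 29): 29² ≡ 40, rhs ≡ 40 → on.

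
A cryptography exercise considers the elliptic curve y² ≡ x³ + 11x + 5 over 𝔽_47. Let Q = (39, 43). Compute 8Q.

(23, 8)

Double-and-add on 8 = (1000)₂. Start with Q = (39, 43) for the leading 1-bit.
double: tangent at (39, 43): λ = (3·39² + 11)/(2·43) ≡ 15/39. 39⁻¹ ≡ 41 (mod 47) since 39·41 = 1599 ≡ 1, so λ ≡ 15·41 ≡ 4.
  x = λ² - 39 - 39 = 16 - 78 ≡ 32; y = λ·(39 - 32) - 43 ≡ 32. → (32, 32)
double: tangent at (32, 32): λ = (3·32² + 11)/(2·32) ≡ 28/17. 17⁻¹ ≡ 36 (mod 47), so λ ≡ 28·36 ≡ 21.
  x = λ² - 32 - 32 = 441 - 64 ≡ 1; y = λ·(32 - 1) - 32 ≡ 8. → (1, 8)
double: tangent at (1, 8): λ = (3·1² + 11)/(2·8) ≡ 14/16. 16⁻¹ ≡ 3 (mod 47), so λ ≡ 14·3 ≡ 42.
  x = λ² - 1 - 1 = 1764 - 2 ≡ 23; y = λ·(1 - 23) - 8 ≡ 8. → (23, 8)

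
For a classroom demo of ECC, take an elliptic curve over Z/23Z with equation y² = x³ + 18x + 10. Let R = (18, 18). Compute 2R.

(13, 16)

tangent at (18, 18): λ = (3·18² + 18)/(2·18) ≡ 1/13. 13⁻¹ ≡ 16 (mod 23), so λ ≡ 1·16 ≡ 16.
  x = λ² - 18 - 18 = 256 - 36 ≡ 13; y = λ·(18 - 13) - 18 ≡ 16. → (13, 16)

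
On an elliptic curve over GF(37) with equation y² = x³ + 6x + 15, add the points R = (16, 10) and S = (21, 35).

(25, 19)

(16, 10) + (21, 35). λ = (35 - 10)/(21 - 16) ≡ 25/5 mod 37. 5⁻¹ ≡ 15 (mod 37) since 5·15 = 75 ≡ 1, so λ ≡ 5.
  x = λ² - 16 - 21 = 25 - 37 ≡ 25; y = λ·(16 - 25) - 10 ≡ 19. → (25, 19)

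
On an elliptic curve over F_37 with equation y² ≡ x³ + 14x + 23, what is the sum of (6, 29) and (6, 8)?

O

The two points share x = 6 and their y-coordinates satisfy 29 + 8 ≡ 0 (mod 37), so they are inverses. Their sum is O.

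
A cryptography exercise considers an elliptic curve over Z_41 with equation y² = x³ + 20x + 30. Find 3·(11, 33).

(26, 2)

Write G = (11, 33).
Repeated addition: build up to 3G.
2G: tangent at (11, 33): λ = (3·11² + 20)/(2·33) ≡ 14/25. 25⁻¹ ≡ 23 (mod 41) since 25·23 = 575 ≡ 1, so λ ≡ 14·23 ≡ 35.
  x = λ² - 11 - 11 = 1225 - 22 ≡ 14; y = λ·(11 - 14) - 33 ≡ 26. → (14, 26)
3G: (14, 26) + (11, 33). λ = (33 - 26)/(11 - 14) ≡ 7/38 mod 41. 38⁻¹ ≡ 27 (mod 41), so λ ≡ 25.
  x = λ² - 14 - 11 = 625 - 25 ≡ 26; y = λ·(14 - 26) - 26 ≡ 2. → (26, 2)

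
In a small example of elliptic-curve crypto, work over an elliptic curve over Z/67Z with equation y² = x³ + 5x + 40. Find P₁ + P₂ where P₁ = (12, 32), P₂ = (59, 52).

(64, 20)

(12, 32) + (59, 52). λ = (52 - 32)/(59 - 12) ≡ 20/47 mod 67. 47⁻¹ ≡ 10 (mod 67) since 47·10 = 470 ≡ 1, so λ ≡ 66.
  x = λ² - 12 - 59 = 4356 - 71 ≡ 64; y = λ·(12 - 64) - 32 ≡ 20. → (64, 20)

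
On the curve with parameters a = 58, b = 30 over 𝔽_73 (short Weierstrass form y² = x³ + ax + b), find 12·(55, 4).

(58, 47)

Write G = (55, 4).
Double-and-add on 12 = (1100)₂. Start with G = (55, 4) for the leading 1-bit.
double: tangent at (55, 4): λ = (3·55² + 58)/(2·4) ≡ 8/8. 8⁻¹ ≡ 64 (mod 73), so λ ≡ 8·64 ≡ 1.
  x = λ² - 55 - 55 = 1 - 110 ≡ 37; y = λ·(55 - 37) - 4 ≡ 14. → (37, 14)
add G: (37, 14) + (55, 4). λ = (4 - 14)/(55 - 37) ≡ 63/18 mod 73. 18⁻¹ ≡ 69 (mod 73), so λ ≡ 40.
  x = λ² - 37 - 55 = 1600 - 92 ≡ 48; y = λ·(37 - 48) - 14 ≡ 57. → (48, 57)
double: tangent at (48, 57): λ = (3·48² + 58)/(2·57) ≡ 35/41. 41⁻¹ ≡ 57 (mod 73), so λ ≡ 35·57 ≡ 24.
  x = λ² - 48 - 48 = 576 - 96 ≡ 42; y = λ·(48 - 42) - 57 ≡ 14. → (42, 14)
double: tangent at (42, 14): λ = (3·42² + 58)/(2·14) ≡ 21/28. 28⁻¹ ≡ 60 (mod 73), so λ ≡ 21·60 ≡ 19.
  x = λ² - 42 - 42 = 361 - 84 ≡ 58; y = λ·(42 - 58) - 14 ≡ 47. → (58, 47)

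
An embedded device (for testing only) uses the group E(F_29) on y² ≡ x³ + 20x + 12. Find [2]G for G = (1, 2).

(22, 15)

tangent at (1, 2): λ = (3·1² + 20)/(2·2) ≡ 23/4. 4⁻¹ ≡ 22 (mod 29), so λ ≡ 23·22 ≡ 13.
  x = λ² - 1 - 1 = 169 - 2 ≡ 22; y = λ·(1 - 22) - 2 ≡ 15. → (22, 15)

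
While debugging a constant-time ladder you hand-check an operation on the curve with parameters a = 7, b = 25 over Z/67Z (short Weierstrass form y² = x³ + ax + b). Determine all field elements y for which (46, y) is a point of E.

x³ + 7x + 25 = 97683 ≡ 64 (mod 67).
Square roots of 64 mod 67: 8 and 59 (since 8² = 64 ≡ 64).

8, 59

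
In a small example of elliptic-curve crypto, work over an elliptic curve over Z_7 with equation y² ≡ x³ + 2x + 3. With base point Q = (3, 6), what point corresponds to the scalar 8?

(3, 1)

Double-and-add on 8 = (1000)₂. Start with Q = (3, 6) for the leading 1-bit.
double: tangent at (3, 6): λ = (3·3² + 2)/(2·6) ≡ 1/5. 5⁻¹ ≡ 3 (mod 7) since 5·3 = 15 ≡ 1, so λ ≡ 1·3 ≡ 3.
  x = λ² - 3 - 3 = 9 - 6 ≡ 3; y = λ·(3 - 3) - 6 ≡ 1. → (3, 1)
double: tangent at (3, 1): λ = (3·3² + 2)/(2·1) ≡ 1/2. 2⁻¹ ≡ 4 (mod 7), so λ ≡ 1·4 ≡ 4.
  x = λ² - 3 - 3 = 16 - 6 ≡ 3; y = λ·(3 - 3) - 1 ≡ 6. → (3, 6)
double: tangent at (3, 6): λ = (3·3² + 2)/(2·6) ≡ 1/5. 5⁻¹ ≡ 3 (mod 7), so λ ≡ 1·3 ≡ 3.
  x = λ² - 3 - 3 = 9 - 6 ≡ 3; y = λ·(3 - 3) - 6 ≡ 1. → (3, 1)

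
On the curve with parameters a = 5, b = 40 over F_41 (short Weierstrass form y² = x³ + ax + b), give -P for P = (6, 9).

(6, 32)

-(6, 9) = (6, -9 mod 41) = (6, 32).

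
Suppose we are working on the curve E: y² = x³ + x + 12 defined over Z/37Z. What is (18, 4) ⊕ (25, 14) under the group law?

(18, 4) + (25, 14). λ = (14 - 4)/(25 - 18) ≡ 10/7 mod 37. 7⁻¹ ≡ 16 (mod 37), so λ ≡ 12.
  x = λ² - 18 - 25 = 144 - 43 ≡ 27; y = λ·(18 - 27) - 4 ≡ 36. → (27, 36)

(27, 36)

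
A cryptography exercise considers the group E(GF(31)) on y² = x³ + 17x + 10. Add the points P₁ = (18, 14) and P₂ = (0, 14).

(13, 17)

(18, 14) + (0, 14). λ = (14 - 14)/(0 - 18) ≡ 0/13 mod 31. 13⁻¹ ≡ 12 (mod 31), so λ ≡ 0.
  x = λ² - 18 - 0 = 0 - 18 ≡ 13; y = λ·(18 - 13) - 14 ≡ 17. → (13, 17)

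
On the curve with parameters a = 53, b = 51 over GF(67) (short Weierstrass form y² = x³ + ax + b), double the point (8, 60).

tangent at (8, 60): λ = (3·8² + 53)/(2·60) ≡ 44/53. 53⁻¹ ≡ 43 (mod 67), so λ ≡ 44·43 ≡ 16.
  x = λ² - 8 - 8 = 256 - 16 ≡ 39; y = λ·(8 - 39) - 60 ≡ 47. → (39, 47)

(39, 47)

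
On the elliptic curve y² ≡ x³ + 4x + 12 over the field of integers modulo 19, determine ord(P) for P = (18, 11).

3

2P: tangent at (18, 11): λ = (3·18² + 4)/(2·11) ≡ 7/3. 3⁻¹ ≡ 13 (mod 19), so λ ≡ 7·13 ≡ 15.
  x = λ² - 18 - 18 = 225 - 36 ≡ 18; y = λ·(18 - 18) - 11 ≡ 8. → (18, 8)
3P: (18, 8) + (18, 11): same x and y₁ ≡ -y₂, so the sum is ∞.
3P = ∞, so the order is 3.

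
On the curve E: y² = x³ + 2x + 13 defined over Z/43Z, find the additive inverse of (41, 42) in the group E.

-(41, 42) = (41, -42 mod 43) = (41, 1).

(41, 1)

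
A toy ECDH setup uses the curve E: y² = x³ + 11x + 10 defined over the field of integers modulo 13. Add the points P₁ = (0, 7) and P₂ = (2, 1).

(7, 1)

(0, 7) + (2, 1). λ = (1 - 7)/(2 - 0) ≡ 7/2 mod 13. 2⁻¹ ≡ 7 (mod 13), so λ ≡ 10.
  x = λ² - 0 - 2 = 100 - 2 ≡ 7; y = λ·(0 - 7) - 7 ≡ 1. → (7, 1)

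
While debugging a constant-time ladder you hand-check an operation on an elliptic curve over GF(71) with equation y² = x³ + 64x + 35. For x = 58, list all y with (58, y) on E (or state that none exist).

none

x³ + 64x + 35 = 198859 ≡ 59 (mod 71).
59 is a non-residue mod 71; no y exists.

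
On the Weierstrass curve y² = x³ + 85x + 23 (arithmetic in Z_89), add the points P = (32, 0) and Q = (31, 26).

(79, 65)

(32, 0) + (31, 26). λ = (26 - 0)/(31 - 32) ≡ 26/88 mod 89. 88⁻¹ ≡ 88 (mod 89), so λ ≡ 63.
  x = λ² - 32 - 31 = 3969 - 63 ≡ 79; y = λ·(32 - 79) - 0 ≡ 65. → (79, 65)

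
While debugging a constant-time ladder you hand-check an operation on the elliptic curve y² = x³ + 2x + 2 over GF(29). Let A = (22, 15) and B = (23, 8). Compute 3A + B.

(23, 21)

First 3A:
Repeated addition: build up to 3A.
2A: tangent at (22, 15): λ = (3·22² + 2)/(2·15) ≡ 4/1. 1⁻¹ ≡ 1 (mod 29), so λ ≡ 4·1 ≡ 4.
  x = λ² - 22 - 22 = 16 - 44 ≡ 1; y = λ·(22 - 1) - 15 ≡ 11. → (1, 11)
3A: (1, 11) + (22, 15). λ = (15 - 11)/(22 - 1) ≡ 4/21 mod 29. 21⁻¹ ≡ 18 (mod 29) since 21·18 = 378 ≡ 1, so λ ≡ 14.
  x = λ² - 1 - 22 = 196 - 23 ≡ 28; y = λ·(1 - 28) - 11 ≡ 17. → (28, 17)
3A = (28, 17).
Finally 3A + B:
(28, 17) + (23, 8). λ = (8 - 17)/(23 - 28) ≡ 20/24 mod 29. 24⁻¹ ≡ 23 (mod 29), so λ ≡ 25.
  x = λ² - 28 - 23 = 625 - 51 ≡ 23; y = λ·(28 - 23) - 17 ≡ 21. → (23, 21)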